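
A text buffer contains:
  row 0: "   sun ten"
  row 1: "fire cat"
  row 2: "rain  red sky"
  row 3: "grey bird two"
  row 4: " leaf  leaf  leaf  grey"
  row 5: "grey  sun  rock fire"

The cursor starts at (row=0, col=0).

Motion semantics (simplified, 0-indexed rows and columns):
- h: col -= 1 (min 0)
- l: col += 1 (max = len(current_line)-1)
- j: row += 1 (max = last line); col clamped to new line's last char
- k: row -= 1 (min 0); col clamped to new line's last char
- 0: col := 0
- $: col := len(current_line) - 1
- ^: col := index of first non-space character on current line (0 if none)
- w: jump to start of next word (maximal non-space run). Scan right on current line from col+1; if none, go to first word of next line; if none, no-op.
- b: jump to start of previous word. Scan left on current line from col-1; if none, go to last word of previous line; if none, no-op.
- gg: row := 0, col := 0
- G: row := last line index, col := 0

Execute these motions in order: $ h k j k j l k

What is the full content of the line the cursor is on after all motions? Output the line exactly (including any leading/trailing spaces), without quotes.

Answer:    sun ten

Derivation:
After 1 ($): row=0 col=9 char='n'
After 2 (h): row=0 col=8 char='e'
After 3 (k): row=0 col=8 char='e'
After 4 (j): row=1 col=7 char='t'
After 5 (k): row=0 col=7 char='t'
After 6 (j): row=1 col=7 char='t'
After 7 (l): row=1 col=7 char='t'
After 8 (k): row=0 col=7 char='t'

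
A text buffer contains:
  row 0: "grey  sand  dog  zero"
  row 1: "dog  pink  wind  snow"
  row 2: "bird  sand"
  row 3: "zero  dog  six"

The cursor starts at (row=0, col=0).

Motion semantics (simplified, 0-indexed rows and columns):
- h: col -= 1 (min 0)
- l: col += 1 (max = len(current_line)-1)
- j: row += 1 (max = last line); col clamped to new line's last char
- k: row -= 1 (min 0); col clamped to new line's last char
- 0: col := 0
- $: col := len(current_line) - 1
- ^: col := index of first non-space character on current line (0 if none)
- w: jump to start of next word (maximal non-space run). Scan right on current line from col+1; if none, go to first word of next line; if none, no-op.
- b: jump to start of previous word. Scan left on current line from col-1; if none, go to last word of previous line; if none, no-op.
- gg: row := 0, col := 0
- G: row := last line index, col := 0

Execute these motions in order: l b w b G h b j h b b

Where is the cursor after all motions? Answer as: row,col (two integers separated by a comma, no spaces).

After 1 (l): row=0 col=1 char='r'
After 2 (b): row=0 col=0 char='g'
After 3 (w): row=0 col=6 char='s'
After 4 (b): row=0 col=0 char='g'
After 5 (G): row=3 col=0 char='z'
After 6 (h): row=3 col=0 char='z'
After 7 (b): row=2 col=6 char='s'
After 8 (j): row=3 col=6 char='d'
After 9 (h): row=3 col=5 char='_'
After 10 (b): row=3 col=0 char='z'
After 11 (b): row=2 col=6 char='s'

Answer: 2,6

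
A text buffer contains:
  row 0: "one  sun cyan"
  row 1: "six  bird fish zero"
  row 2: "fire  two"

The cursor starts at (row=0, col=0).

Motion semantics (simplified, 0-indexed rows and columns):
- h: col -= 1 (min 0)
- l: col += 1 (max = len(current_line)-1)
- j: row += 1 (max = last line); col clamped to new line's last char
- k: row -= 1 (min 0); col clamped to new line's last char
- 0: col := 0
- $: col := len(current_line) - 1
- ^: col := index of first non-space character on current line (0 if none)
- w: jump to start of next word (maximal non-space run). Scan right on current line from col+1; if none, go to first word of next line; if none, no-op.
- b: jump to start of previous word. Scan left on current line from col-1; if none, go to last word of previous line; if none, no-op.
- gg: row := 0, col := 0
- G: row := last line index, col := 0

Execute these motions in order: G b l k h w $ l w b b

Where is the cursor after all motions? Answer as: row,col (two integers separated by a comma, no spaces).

Answer: 1,10

Derivation:
After 1 (G): row=2 col=0 char='f'
After 2 (b): row=1 col=15 char='z'
After 3 (l): row=1 col=16 char='e'
After 4 (k): row=0 col=12 char='n'
After 5 (h): row=0 col=11 char='a'
After 6 (w): row=1 col=0 char='s'
After 7 ($): row=1 col=18 char='o'
After 8 (l): row=1 col=18 char='o'
After 9 (w): row=2 col=0 char='f'
After 10 (b): row=1 col=15 char='z'
After 11 (b): row=1 col=10 char='f'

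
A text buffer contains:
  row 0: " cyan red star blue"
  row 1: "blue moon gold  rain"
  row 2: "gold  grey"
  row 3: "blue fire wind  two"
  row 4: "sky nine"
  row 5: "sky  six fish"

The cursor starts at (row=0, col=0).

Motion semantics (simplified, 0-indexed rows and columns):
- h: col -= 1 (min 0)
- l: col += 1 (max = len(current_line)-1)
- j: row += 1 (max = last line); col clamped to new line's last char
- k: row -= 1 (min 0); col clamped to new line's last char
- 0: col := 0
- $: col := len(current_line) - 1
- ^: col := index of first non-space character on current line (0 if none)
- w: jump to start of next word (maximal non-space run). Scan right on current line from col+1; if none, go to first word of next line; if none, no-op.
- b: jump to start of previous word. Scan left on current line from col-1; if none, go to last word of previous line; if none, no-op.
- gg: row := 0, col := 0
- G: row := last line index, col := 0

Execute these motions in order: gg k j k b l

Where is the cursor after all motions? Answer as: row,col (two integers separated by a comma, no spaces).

After 1 (gg): row=0 col=0 char='_'
After 2 (k): row=0 col=0 char='_'
After 3 (j): row=1 col=0 char='b'
After 4 (k): row=0 col=0 char='_'
After 5 (b): row=0 col=0 char='_'
After 6 (l): row=0 col=1 char='c'

Answer: 0,1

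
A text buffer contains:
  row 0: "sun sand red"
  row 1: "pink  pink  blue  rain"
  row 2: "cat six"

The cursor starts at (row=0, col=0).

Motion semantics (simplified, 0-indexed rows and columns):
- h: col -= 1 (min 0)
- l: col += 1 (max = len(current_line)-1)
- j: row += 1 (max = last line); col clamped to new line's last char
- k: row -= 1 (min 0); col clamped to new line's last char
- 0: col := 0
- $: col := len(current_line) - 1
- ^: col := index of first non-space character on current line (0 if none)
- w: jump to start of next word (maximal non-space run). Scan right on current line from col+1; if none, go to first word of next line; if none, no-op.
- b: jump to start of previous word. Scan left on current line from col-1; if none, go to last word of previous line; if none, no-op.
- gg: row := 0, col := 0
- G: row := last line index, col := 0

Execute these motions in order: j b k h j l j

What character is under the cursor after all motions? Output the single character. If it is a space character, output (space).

Answer: x

Derivation:
After 1 (j): row=1 col=0 char='p'
After 2 (b): row=0 col=9 char='r'
After 3 (k): row=0 col=9 char='r'
After 4 (h): row=0 col=8 char='_'
After 5 (j): row=1 col=8 char='n'
After 6 (l): row=1 col=9 char='k'
After 7 (j): row=2 col=6 char='x'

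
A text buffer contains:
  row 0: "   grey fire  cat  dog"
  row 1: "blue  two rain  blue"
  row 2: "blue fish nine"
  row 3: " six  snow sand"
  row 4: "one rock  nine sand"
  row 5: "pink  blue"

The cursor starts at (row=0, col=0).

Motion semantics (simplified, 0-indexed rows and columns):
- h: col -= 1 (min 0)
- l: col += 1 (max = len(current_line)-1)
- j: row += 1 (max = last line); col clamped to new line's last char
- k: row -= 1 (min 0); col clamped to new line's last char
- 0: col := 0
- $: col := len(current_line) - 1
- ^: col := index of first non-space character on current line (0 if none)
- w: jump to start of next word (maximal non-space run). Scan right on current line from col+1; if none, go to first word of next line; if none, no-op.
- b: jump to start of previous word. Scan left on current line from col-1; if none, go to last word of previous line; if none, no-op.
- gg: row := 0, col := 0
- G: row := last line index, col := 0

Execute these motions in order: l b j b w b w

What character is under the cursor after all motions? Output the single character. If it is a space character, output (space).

After 1 (l): row=0 col=1 char='_'
After 2 (b): row=0 col=1 char='_'
After 3 (j): row=1 col=1 char='l'
After 4 (b): row=1 col=0 char='b'
After 5 (w): row=1 col=6 char='t'
After 6 (b): row=1 col=0 char='b'
After 7 (w): row=1 col=6 char='t'

Answer: t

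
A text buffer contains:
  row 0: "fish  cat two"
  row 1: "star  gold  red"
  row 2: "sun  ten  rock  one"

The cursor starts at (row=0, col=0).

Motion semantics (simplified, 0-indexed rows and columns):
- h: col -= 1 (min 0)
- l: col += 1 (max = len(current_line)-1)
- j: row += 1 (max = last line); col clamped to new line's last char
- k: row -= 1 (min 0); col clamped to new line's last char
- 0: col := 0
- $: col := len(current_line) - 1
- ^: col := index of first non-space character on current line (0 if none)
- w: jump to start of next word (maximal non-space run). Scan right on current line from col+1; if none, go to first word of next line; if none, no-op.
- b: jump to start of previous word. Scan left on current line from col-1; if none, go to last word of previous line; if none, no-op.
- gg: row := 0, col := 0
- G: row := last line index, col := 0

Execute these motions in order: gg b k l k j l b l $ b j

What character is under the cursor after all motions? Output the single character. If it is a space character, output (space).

Answer: c

Derivation:
After 1 (gg): row=0 col=0 char='f'
After 2 (b): row=0 col=0 char='f'
After 3 (k): row=0 col=0 char='f'
After 4 (l): row=0 col=1 char='i'
After 5 (k): row=0 col=1 char='i'
After 6 (j): row=1 col=1 char='t'
After 7 (l): row=1 col=2 char='a'
After 8 (b): row=1 col=0 char='s'
After 9 (l): row=1 col=1 char='t'
After 10 ($): row=1 col=14 char='d'
After 11 (b): row=1 col=12 char='r'
After 12 (j): row=2 col=12 char='c'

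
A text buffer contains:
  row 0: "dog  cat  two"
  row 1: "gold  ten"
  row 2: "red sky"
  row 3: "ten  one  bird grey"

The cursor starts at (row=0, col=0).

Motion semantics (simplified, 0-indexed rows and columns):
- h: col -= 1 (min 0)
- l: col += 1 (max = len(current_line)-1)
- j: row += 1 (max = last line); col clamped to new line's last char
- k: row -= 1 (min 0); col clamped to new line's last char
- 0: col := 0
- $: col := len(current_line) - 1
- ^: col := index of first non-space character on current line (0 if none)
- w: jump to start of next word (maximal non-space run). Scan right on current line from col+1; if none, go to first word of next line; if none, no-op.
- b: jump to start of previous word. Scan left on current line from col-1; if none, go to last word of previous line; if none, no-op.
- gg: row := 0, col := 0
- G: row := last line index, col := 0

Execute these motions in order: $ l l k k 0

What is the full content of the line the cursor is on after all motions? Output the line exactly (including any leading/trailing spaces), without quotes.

After 1 ($): row=0 col=12 char='o'
After 2 (l): row=0 col=12 char='o'
After 3 (l): row=0 col=12 char='o'
After 4 (k): row=0 col=12 char='o'
After 5 (k): row=0 col=12 char='o'
After 6 (0): row=0 col=0 char='d'

Answer: dog  cat  two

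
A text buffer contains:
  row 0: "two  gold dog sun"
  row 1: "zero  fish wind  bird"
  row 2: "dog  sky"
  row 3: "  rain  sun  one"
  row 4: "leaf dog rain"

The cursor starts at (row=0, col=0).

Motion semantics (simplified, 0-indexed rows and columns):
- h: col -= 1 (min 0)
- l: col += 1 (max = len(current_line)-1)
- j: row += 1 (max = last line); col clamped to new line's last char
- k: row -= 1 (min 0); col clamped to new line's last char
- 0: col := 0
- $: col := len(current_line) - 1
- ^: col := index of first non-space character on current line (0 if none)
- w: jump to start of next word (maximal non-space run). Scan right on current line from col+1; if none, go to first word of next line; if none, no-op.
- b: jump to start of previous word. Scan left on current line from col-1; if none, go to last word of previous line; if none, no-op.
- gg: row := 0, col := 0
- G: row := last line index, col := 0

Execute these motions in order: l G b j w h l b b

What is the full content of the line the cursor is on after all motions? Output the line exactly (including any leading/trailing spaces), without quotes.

Answer: leaf dog rain

Derivation:
After 1 (l): row=0 col=1 char='w'
After 2 (G): row=4 col=0 char='l'
After 3 (b): row=3 col=13 char='o'
After 4 (j): row=4 col=12 char='n'
After 5 (w): row=4 col=12 char='n'
After 6 (h): row=4 col=11 char='i'
After 7 (l): row=4 col=12 char='n'
After 8 (b): row=4 col=9 char='r'
After 9 (b): row=4 col=5 char='d'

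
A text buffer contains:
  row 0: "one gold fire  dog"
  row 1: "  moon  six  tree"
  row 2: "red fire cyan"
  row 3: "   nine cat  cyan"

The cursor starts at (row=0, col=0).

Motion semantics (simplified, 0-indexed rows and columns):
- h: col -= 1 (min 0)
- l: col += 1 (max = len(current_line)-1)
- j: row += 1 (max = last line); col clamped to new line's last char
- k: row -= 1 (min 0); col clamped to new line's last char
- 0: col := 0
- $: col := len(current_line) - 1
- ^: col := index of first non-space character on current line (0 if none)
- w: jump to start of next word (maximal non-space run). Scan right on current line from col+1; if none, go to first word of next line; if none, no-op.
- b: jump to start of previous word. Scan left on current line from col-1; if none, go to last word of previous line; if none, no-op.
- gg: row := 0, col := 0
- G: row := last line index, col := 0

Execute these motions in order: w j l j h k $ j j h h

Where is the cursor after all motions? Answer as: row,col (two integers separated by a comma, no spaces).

After 1 (w): row=0 col=4 char='g'
After 2 (j): row=1 col=4 char='o'
After 3 (l): row=1 col=5 char='n'
After 4 (j): row=2 col=5 char='i'
After 5 (h): row=2 col=4 char='f'
After 6 (k): row=1 col=4 char='o'
After 7 ($): row=1 col=16 char='e'
After 8 (j): row=2 col=12 char='n'
After 9 (j): row=3 col=12 char='_'
After 10 (h): row=3 col=11 char='_'
After 11 (h): row=3 col=10 char='t'

Answer: 3,10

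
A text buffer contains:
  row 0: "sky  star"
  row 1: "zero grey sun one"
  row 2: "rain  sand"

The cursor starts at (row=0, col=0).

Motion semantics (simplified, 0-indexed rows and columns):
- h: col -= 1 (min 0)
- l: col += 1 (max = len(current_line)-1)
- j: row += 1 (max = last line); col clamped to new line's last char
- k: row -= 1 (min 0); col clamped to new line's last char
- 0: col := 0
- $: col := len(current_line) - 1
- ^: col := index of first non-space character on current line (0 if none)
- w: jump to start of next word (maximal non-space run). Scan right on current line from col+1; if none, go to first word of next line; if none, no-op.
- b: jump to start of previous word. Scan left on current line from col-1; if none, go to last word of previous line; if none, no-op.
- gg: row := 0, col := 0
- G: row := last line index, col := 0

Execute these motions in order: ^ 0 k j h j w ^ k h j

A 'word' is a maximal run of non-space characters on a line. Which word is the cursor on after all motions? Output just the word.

After 1 (^): row=0 col=0 char='s'
After 2 (0): row=0 col=0 char='s'
After 3 (k): row=0 col=0 char='s'
After 4 (j): row=1 col=0 char='z'
After 5 (h): row=1 col=0 char='z'
After 6 (j): row=2 col=0 char='r'
After 7 (w): row=2 col=6 char='s'
After 8 (^): row=2 col=0 char='r'
After 9 (k): row=1 col=0 char='z'
After 10 (h): row=1 col=0 char='z'
After 11 (j): row=2 col=0 char='r'

Answer: rain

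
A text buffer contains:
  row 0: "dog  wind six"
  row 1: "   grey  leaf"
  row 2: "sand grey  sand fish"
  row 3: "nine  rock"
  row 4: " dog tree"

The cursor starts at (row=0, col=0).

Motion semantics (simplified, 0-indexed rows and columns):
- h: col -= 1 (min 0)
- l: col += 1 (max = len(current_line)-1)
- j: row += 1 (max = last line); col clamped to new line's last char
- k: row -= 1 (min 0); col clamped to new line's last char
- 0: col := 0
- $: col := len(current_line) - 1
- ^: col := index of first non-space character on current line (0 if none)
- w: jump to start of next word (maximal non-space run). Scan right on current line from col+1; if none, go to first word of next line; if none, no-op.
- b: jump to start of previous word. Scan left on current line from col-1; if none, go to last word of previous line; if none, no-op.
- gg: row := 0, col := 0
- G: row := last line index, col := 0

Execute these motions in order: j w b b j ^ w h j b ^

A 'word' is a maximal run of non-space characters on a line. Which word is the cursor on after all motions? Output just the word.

Answer: sand

Derivation:
After 1 (j): row=1 col=0 char='_'
After 2 (w): row=1 col=3 char='g'
After 3 (b): row=0 col=10 char='s'
After 4 (b): row=0 col=5 char='w'
After 5 (j): row=1 col=5 char='e'
After 6 (^): row=1 col=3 char='g'
After 7 (w): row=1 col=9 char='l'
After 8 (h): row=1 col=8 char='_'
After 9 (j): row=2 col=8 char='y'
After 10 (b): row=2 col=5 char='g'
After 11 (^): row=2 col=0 char='s'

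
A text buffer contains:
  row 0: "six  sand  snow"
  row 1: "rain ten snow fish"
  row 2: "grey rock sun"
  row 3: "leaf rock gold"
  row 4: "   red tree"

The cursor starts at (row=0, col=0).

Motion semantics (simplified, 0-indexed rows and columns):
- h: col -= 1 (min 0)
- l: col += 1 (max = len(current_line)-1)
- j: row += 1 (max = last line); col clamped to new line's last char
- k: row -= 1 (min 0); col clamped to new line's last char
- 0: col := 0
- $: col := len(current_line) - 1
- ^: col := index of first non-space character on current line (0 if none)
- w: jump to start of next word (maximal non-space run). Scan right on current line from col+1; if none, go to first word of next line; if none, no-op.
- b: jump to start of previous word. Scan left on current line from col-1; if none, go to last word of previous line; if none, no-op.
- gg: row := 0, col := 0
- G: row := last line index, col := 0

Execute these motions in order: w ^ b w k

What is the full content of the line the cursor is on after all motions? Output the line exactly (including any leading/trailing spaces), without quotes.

Answer: six  sand  snow

Derivation:
After 1 (w): row=0 col=5 char='s'
After 2 (^): row=0 col=0 char='s'
After 3 (b): row=0 col=0 char='s'
After 4 (w): row=0 col=5 char='s'
After 5 (k): row=0 col=5 char='s'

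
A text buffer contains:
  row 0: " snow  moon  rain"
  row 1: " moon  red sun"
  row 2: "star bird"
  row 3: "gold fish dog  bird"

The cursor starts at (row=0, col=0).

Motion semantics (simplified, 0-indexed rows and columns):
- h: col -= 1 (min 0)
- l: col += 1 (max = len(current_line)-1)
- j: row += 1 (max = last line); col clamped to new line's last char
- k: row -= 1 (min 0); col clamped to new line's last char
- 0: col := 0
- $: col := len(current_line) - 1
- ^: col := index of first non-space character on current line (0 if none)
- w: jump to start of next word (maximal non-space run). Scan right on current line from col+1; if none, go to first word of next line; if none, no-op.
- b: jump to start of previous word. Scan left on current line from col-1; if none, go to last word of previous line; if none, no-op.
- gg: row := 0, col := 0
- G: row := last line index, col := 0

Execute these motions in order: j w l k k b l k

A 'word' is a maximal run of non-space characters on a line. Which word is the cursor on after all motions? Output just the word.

Answer: snow

Derivation:
After 1 (j): row=1 col=0 char='_'
After 2 (w): row=1 col=1 char='m'
After 3 (l): row=1 col=2 char='o'
After 4 (k): row=0 col=2 char='n'
After 5 (k): row=0 col=2 char='n'
After 6 (b): row=0 col=1 char='s'
After 7 (l): row=0 col=2 char='n'
After 8 (k): row=0 col=2 char='n'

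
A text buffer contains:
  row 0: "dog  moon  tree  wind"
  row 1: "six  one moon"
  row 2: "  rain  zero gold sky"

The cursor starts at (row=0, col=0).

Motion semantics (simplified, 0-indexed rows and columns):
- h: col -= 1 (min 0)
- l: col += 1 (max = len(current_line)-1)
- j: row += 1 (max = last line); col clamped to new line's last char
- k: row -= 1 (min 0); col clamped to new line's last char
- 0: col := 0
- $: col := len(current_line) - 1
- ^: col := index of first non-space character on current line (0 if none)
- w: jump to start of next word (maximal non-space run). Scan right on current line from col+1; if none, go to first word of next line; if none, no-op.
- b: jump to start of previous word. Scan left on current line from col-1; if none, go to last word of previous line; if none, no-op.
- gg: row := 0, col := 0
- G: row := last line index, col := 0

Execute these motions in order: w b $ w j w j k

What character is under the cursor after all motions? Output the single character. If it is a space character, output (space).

Answer: x

Derivation:
After 1 (w): row=0 col=5 char='m'
After 2 (b): row=0 col=0 char='d'
After 3 ($): row=0 col=20 char='d'
After 4 (w): row=1 col=0 char='s'
After 5 (j): row=2 col=0 char='_'
After 6 (w): row=2 col=2 char='r'
After 7 (j): row=2 col=2 char='r'
After 8 (k): row=1 col=2 char='x'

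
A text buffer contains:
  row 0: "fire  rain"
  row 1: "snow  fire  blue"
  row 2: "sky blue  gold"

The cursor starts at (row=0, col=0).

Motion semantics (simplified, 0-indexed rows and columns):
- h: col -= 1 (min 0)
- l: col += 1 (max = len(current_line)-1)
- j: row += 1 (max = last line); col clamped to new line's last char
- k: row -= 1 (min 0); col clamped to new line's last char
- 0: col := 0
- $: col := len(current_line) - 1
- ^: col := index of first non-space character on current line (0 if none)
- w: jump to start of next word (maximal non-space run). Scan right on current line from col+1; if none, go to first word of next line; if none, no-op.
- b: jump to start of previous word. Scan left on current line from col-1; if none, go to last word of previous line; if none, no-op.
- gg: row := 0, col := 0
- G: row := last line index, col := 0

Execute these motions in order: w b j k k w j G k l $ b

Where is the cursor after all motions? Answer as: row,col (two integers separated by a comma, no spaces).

After 1 (w): row=0 col=6 char='r'
After 2 (b): row=0 col=0 char='f'
After 3 (j): row=1 col=0 char='s'
After 4 (k): row=0 col=0 char='f'
After 5 (k): row=0 col=0 char='f'
After 6 (w): row=0 col=6 char='r'
After 7 (j): row=1 col=6 char='f'
After 8 (G): row=2 col=0 char='s'
After 9 (k): row=1 col=0 char='s'
After 10 (l): row=1 col=1 char='n'
After 11 ($): row=1 col=15 char='e'
After 12 (b): row=1 col=12 char='b'

Answer: 1,12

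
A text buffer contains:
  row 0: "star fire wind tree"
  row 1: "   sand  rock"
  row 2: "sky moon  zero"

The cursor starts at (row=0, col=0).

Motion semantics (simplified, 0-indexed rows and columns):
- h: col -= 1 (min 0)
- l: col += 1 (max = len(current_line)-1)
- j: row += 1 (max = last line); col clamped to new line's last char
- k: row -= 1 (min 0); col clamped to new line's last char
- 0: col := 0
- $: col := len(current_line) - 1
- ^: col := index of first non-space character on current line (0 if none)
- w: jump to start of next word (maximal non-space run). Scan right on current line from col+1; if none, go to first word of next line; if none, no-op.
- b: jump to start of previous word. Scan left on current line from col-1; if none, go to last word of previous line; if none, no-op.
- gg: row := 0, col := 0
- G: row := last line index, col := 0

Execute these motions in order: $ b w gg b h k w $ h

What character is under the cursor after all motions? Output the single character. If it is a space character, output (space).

Answer: e

Derivation:
After 1 ($): row=0 col=18 char='e'
After 2 (b): row=0 col=15 char='t'
After 3 (w): row=1 col=3 char='s'
After 4 (gg): row=0 col=0 char='s'
After 5 (b): row=0 col=0 char='s'
After 6 (h): row=0 col=0 char='s'
After 7 (k): row=0 col=0 char='s'
After 8 (w): row=0 col=5 char='f'
After 9 ($): row=0 col=18 char='e'
After 10 (h): row=0 col=17 char='e'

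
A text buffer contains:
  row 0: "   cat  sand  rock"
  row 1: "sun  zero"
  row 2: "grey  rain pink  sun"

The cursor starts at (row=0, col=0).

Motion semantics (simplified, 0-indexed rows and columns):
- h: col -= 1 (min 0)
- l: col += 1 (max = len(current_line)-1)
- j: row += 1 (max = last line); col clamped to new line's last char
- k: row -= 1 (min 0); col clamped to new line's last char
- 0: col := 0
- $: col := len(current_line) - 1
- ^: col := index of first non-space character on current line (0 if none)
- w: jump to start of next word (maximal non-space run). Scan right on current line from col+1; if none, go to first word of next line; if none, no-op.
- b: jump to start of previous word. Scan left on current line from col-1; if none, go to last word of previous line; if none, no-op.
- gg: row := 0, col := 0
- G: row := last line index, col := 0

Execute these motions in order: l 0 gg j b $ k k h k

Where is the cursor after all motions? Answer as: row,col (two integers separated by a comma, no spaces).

After 1 (l): row=0 col=1 char='_'
After 2 (0): row=0 col=0 char='_'
After 3 (gg): row=0 col=0 char='_'
After 4 (j): row=1 col=0 char='s'
After 5 (b): row=0 col=14 char='r'
After 6 ($): row=0 col=17 char='k'
After 7 (k): row=0 col=17 char='k'
After 8 (k): row=0 col=17 char='k'
After 9 (h): row=0 col=16 char='c'
After 10 (k): row=0 col=16 char='c'

Answer: 0,16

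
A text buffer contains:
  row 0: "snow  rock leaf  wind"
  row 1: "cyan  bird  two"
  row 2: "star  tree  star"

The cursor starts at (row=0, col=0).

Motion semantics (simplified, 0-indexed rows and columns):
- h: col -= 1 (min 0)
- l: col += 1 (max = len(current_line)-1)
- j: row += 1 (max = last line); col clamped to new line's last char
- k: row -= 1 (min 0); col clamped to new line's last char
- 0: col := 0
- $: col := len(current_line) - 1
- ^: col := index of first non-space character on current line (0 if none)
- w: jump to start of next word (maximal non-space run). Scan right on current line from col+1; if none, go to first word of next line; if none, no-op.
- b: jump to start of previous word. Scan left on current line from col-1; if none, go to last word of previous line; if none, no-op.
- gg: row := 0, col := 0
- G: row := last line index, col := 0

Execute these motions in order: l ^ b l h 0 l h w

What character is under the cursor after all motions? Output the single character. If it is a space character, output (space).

Answer: r

Derivation:
After 1 (l): row=0 col=1 char='n'
After 2 (^): row=0 col=0 char='s'
After 3 (b): row=0 col=0 char='s'
After 4 (l): row=0 col=1 char='n'
After 5 (h): row=0 col=0 char='s'
After 6 (0): row=0 col=0 char='s'
After 7 (l): row=0 col=1 char='n'
After 8 (h): row=0 col=0 char='s'
After 9 (w): row=0 col=6 char='r'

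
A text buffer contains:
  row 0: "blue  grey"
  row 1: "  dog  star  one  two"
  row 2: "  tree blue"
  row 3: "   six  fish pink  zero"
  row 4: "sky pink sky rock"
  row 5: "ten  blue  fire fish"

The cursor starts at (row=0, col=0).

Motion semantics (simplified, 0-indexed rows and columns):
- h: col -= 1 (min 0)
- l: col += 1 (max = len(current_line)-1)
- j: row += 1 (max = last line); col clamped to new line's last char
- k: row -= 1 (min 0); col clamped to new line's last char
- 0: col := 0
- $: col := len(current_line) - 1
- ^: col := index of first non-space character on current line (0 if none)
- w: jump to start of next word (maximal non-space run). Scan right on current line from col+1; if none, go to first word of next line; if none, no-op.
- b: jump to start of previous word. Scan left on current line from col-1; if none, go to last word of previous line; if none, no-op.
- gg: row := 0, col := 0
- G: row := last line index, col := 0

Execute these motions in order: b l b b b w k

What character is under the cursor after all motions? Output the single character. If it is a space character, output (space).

After 1 (b): row=0 col=0 char='b'
After 2 (l): row=0 col=1 char='l'
After 3 (b): row=0 col=0 char='b'
After 4 (b): row=0 col=0 char='b'
After 5 (b): row=0 col=0 char='b'
After 6 (w): row=0 col=6 char='g'
After 7 (k): row=0 col=6 char='g'

Answer: g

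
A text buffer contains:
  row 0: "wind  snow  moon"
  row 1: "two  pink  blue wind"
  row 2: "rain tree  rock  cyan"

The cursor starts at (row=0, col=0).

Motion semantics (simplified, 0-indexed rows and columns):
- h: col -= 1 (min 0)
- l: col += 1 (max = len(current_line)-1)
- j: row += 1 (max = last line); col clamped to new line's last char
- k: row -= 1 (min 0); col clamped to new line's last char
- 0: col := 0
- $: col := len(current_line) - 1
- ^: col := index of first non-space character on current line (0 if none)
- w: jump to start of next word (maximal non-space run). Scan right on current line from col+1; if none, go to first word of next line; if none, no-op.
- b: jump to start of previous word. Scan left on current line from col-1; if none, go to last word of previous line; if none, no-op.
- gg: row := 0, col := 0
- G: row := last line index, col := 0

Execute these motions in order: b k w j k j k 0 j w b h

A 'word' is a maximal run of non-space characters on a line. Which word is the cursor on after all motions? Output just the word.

After 1 (b): row=0 col=0 char='w'
After 2 (k): row=0 col=0 char='w'
After 3 (w): row=0 col=6 char='s'
After 4 (j): row=1 col=6 char='i'
After 5 (k): row=0 col=6 char='s'
After 6 (j): row=1 col=6 char='i'
After 7 (k): row=0 col=6 char='s'
After 8 (0): row=0 col=0 char='w'
After 9 (j): row=1 col=0 char='t'
After 10 (w): row=1 col=5 char='p'
After 11 (b): row=1 col=0 char='t'
After 12 (h): row=1 col=0 char='t'

Answer: two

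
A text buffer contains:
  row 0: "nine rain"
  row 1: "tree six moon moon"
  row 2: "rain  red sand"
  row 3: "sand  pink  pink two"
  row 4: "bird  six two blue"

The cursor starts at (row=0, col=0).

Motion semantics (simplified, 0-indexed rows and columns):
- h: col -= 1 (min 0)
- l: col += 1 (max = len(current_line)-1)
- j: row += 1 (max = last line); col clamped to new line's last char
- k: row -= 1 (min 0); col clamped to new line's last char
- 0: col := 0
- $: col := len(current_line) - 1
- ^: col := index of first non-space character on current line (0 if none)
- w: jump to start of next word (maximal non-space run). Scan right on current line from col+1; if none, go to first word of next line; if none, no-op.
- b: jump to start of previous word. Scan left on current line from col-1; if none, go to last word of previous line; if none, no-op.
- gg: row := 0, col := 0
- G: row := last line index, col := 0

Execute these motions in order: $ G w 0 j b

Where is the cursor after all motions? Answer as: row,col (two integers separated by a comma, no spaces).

Answer: 3,17

Derivation:
After 1 ($): row=0 col=8 char='n'
After 2 (G): row=4 col=0 char='b'
After 3 (w): row=4 col=6 char='s'
After 4 (0): row=4 col=0 char='b'
After 5 (j): row=4 col=0 char='b'
After 6 (b): row=3 col=17 char='t'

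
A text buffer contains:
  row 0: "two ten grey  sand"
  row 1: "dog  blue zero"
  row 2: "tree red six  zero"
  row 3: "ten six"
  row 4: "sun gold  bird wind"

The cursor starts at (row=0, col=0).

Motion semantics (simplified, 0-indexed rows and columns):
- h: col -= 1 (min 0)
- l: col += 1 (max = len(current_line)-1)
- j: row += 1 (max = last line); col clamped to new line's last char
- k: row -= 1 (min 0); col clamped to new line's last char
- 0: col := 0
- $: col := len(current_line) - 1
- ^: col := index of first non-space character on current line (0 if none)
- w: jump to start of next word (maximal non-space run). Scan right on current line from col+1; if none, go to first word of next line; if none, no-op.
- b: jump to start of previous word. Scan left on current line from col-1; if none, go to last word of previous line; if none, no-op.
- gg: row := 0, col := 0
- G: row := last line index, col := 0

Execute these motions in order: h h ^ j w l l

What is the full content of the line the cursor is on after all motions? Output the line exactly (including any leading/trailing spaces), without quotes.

After 1 (h): row=0 col=0 char='t'
After 2 (h): row=0 col=0 char='t'
After 3 (^): row=0 col=0 char='t'
After 4 (j): row=1 col=0 char='d'
After 5 (w): row=1 col=5 char='b'
After 6 (l): row=1 col=6 char='l'
After 7 (l): row=1 col=7 char='u'

Answer: dog  blue zero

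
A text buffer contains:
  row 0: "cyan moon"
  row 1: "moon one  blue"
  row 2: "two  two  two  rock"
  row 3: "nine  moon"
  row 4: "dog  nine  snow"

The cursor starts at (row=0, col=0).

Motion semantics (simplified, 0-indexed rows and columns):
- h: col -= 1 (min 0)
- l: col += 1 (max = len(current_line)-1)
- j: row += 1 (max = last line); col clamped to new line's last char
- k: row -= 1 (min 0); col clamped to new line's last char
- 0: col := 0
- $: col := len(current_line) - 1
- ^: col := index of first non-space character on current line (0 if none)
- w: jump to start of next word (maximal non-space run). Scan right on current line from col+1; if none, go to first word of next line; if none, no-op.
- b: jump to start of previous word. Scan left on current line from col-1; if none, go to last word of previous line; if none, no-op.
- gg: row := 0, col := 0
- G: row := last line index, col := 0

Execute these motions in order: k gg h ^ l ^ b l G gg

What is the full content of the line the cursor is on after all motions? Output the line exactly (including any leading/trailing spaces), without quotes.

After 1 (k): row=0 col=0 char='c'
After 2 (gg): row=0 col=0 char='c'
After 3 (h): row=0 col=0 char='c'
After 4 (^): row=0 col=0 char='c'
After 5 (l): row=0 col=1 char='y'
After 6 (^): row=0 col=0 char='c'
After 7 (b): row=0 col=0 char='c'
After 8 (l): row=0 col=1 char='y'
After 9 (G): row=4 col=0 char='d'
After 10 (gg): row=0 col=0 char='c'

Answer: cyan moon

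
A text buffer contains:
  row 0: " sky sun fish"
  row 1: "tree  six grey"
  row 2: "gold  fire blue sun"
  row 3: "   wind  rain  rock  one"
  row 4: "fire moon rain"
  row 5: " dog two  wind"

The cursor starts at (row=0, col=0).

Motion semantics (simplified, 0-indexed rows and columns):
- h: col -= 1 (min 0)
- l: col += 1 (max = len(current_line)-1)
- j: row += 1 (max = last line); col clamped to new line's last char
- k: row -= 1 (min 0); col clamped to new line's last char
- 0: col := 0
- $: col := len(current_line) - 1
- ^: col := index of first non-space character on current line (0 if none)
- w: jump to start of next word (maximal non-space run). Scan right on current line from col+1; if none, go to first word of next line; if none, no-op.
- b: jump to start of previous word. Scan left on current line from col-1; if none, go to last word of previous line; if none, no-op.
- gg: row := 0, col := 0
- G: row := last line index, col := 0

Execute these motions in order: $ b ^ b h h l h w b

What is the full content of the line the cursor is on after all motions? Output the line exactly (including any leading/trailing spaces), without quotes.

After 1 ($): row=0 col=12 char='h'
After 2 (b): row=0 col=9 char='f'
After 3 (^): row=0 col=1 char='s'
After 4 (b): row=0 col=1 char='s'
After 5 (h): row=0 col=0 char='_'
After 6 (h): row=0 col=0 char='_'
After 7 (l): row=0 col=1 char='s'
After 8 (h): row=0 col=0 char='_'
After 9 (w): row=0 col=1 char='s'
After 10 (b): row=0 col=1 char='s'

Answer:  sky sun fish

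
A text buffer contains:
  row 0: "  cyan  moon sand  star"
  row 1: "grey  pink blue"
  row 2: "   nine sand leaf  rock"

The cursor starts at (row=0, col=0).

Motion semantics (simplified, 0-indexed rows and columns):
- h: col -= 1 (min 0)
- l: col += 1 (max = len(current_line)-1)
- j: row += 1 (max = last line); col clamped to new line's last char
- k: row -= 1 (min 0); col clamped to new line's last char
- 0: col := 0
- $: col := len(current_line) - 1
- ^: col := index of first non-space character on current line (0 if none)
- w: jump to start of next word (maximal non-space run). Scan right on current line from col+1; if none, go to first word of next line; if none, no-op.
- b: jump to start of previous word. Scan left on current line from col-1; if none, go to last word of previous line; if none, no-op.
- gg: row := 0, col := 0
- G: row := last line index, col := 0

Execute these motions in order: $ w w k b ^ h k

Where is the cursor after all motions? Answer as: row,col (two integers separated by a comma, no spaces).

Answer: 0,1

Derivation:
After 1 ($): row=0 col=22 char='r'
After 2 (w): row=1 col=0 char='g'
After 3 (w): row=1 col=6 char='p'
After 4 (k): row=0 col=6 char='_'
After 5 (b): row=0 col=2 char='c'
After 6 (^): row=0 col=2 char='c'
After 7 (h): row=0 col=1 char='_'
After 8 (k): row=0 col=1 char='_'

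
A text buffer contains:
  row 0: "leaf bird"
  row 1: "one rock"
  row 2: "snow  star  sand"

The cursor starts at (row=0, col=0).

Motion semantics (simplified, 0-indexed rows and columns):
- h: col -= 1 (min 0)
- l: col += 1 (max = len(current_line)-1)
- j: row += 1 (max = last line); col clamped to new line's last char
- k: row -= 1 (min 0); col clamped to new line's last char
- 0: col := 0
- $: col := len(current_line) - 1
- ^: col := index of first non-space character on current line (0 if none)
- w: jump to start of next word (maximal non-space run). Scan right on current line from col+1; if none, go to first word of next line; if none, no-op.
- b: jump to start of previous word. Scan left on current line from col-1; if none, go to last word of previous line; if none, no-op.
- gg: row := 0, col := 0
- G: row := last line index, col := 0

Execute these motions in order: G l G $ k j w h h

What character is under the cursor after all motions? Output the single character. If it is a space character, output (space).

After 1 (G): row=2 col=0 char='s'
After 2 (l): row=2 col=1 char='n'
After 3 (G): row=2 col=0 char='s'
After 4 ($): row=2 col=15 char='d'
After 5 (k): row=1 col=7 char='k'
After 6 (j): row=2 col=7 char='t'
After 7 (w): row=2 col=12 char='s'
After 8 (h): row=2 col=11 char='_'
After 9 (h): row=2 col=10 char='_'

Answer: (space)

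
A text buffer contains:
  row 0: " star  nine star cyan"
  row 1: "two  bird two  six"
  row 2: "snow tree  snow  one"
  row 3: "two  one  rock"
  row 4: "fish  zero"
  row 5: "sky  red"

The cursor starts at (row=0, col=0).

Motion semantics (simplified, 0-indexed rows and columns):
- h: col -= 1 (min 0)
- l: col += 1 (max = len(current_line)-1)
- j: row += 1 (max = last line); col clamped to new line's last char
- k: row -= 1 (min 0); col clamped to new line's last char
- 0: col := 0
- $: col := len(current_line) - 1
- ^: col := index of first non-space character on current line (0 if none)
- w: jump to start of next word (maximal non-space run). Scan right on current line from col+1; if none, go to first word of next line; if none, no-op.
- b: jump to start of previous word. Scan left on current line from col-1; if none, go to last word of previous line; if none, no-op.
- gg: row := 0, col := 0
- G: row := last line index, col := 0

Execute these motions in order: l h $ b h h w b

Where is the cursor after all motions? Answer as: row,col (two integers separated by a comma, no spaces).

Answer: 0,12

Derivation:
After 1 (l): row=0 col=1 char='s'
After 2 (h): row=0 col=0 char='_'
After 3 ($): row=0 col=20 char='n'
After 4 (b): row=0 col=17 char='c'
After 5 (h): row=0 col=16 char='_'
After 6 (h): row=0 col=15 char='r'
After 7 (w): row=0 col=17 char='c'
After 8 (b): row=0 col=12 char='s'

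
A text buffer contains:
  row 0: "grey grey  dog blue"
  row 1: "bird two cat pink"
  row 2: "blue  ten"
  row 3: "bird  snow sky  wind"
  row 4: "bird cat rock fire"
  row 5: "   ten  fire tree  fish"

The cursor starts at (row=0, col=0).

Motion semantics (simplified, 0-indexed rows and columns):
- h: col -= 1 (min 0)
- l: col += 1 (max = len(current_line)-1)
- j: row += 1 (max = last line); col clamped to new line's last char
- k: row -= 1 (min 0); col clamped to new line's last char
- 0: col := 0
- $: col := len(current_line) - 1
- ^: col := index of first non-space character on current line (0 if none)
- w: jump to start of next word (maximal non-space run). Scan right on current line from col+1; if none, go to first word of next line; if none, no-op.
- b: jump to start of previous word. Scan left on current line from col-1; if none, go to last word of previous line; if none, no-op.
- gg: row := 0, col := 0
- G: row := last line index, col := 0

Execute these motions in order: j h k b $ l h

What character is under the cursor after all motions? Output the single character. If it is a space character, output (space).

After 1 (j): row=1 col=0 char='b'
After 2 (h): row=1 col=0 char='b'
After 3 (k): row=0 col=0 char='g'
After 4 (b): row=0 col=0 char='g'
After 5 ($): row=0 col=18 char='e'
After 6 (l): row=0 col=18 char='e'
After 7 (h): row=0 col=17 char='u'

Answer: u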